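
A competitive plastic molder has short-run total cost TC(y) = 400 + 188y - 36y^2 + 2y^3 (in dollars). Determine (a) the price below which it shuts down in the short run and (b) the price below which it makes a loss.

Shutdown price = $26; break-even price = $68

AVC = 188 - 36y + 2y^2; minimized at y = 9, giving min AVC = $26. That is the shutdown price.
ATC = 400/y + 188 - 36y + 2y^2. Setting dATC/dy = −400/y^2 − 36 + 4y = 0 gives y = 10 (since 4·10^3 − 36·10^2 = 400).
min ATC = 400/10 + 188 − 36·10 + 2·10^2 = $68. That is the break-even price.
For $26 ≤ P < $68 the firm produces at a loss; below $26 it shuts down.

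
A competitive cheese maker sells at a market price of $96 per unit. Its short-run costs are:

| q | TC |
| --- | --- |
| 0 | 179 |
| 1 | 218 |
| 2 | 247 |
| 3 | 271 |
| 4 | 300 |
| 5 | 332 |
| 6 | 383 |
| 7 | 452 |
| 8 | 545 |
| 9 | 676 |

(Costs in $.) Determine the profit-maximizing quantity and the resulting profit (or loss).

Tabulate TR − TC: q=0: -179; q=1: -122; q=2: -55; q=3: 17; q=4: 84; q=5: 148; q=6: 193; q=7: 220; q=8: 223; q=9: 188.
Profit is maximized at q = 8. AVC there is 366/8 = $45.75 ≤ P, so producing beats shutting down (which would give -$179).

q = 8; profit = $223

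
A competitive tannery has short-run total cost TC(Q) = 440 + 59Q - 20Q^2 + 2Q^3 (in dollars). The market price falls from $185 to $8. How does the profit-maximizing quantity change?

AVC = 59 - 20Q + 2Q^2, minimized at Q = 5 where min AVC = $9. MC = 59 - 40Q + 6Q^2.
At P = $185 ≥ min AVC, set P = MC on the rising branch: Q = 9.
At P = $8 < min AVC = $9, price no longer covers variable cost at any output, so the firm shuts down: Q = 0.

Output falls from 9 to 0 (the firm shuts down)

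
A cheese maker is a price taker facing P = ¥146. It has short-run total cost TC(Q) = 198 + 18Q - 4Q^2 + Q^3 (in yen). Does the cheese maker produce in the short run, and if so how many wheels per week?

Variable cost is VC = 18Q - 4Q^2 + Q^3, so AVC = VC/Q = 18 - 4Q + Q^2 and MC = dTC/dQ = 18 - 8Q + 3Q^2.
The AVC parabola has its vertex at Q = 4/2 = 2, where AVC = 18 - 4·2 + 2^2 = ¥14.
Since P = ¥146 ≥ min AVC = ¥14, price covers variable cost and the firm should produce.
Set P = MC: 146 = 18 - 8Q + 3Q^2 → -128 - 8Q + 3Q^2 = 0. The roots are Q = -16/3 and Q = 8; the profit-maximizing output is on the rising part of MC, so Q* = 8.
Check: AVC at Q = 8 is ¥50 ≤ P, so revenue covers variable cost.
Profit = P·Q − TC = 146·8 − 598 = ¥570.

Produce at Q = 8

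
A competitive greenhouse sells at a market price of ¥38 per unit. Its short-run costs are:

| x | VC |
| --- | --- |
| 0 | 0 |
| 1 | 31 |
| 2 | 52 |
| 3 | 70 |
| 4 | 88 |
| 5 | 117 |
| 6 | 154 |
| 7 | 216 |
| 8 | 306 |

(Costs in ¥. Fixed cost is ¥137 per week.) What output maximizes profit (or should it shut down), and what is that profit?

Compute π = P·x − TC at each output: x=0: -137; x=1: -130; x=2: -113; x=3: -93; x=4: -73; x=5: -64; x=6: -63; x=7: -87; x=8: -139.
Profit is maximized at x = 6. AVC there is 154/6 = ¥25.67 ≤ P, so producing beats shutting down (which would give -¥137).

x = 6; profit = -¥63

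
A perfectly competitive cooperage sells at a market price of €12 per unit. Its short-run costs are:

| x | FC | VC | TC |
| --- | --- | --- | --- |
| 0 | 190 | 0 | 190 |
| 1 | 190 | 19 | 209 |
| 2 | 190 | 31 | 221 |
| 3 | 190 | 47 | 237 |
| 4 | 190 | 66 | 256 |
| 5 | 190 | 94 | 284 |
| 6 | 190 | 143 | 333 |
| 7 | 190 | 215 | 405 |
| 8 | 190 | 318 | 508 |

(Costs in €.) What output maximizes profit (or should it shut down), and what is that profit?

Tabulate TR − TC: x=0: -190; x=1: -197; x=2: -197; x=3: -201; x=4: -208; x=5: -224; x=6: -261; x=7: -321; x=8: -412.
Profit is highest at x = 0. Equivalently, the lowest AVC in the table is 31/2 ≈ €15.50 at x = 2, and P = €12 falls below it — price never covers variable cost, so the firm shuts down and loses only its fixed cost.

x = 0 (shut down); profit = -€190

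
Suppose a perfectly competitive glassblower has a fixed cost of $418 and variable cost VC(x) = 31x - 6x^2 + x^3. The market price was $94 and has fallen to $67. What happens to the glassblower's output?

AVC = 31 - 6x + x^2, minimized at x = 3 where min AVC = $22. MC = 31 - 12x + 3x^2.
At P = $94 ≥ min AVC, set P = MC on the rising branch: x = 7.
At P = $67 ≥ min AVC, set P = MC: x = 6. The firm stays open but cuts output.

Output falls from 7 to 6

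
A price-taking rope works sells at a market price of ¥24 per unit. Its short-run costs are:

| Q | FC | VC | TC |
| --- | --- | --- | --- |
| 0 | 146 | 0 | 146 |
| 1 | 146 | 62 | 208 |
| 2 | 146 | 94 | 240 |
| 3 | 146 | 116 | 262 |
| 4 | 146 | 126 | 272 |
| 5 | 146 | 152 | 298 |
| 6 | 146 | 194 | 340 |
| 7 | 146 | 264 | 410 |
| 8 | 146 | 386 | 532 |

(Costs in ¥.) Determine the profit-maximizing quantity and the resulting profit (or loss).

Q = 0 (shut down); profit = -¥146

Compute π = P·Q − TC at each output: Q=0: -146; Q=1: -184; Q=2: -192; Q=3: -190; Q=4: -176; Q=5: -178; Q=6: -196; Q=7: -242; Q=8: -340.
Profit is highest at Q = 0. Equivalently, the lowest AVC in the table is 152/5 ≈ ¥30.40 at Q = 5, and P = ¥24 falls below it — price never covers variable cost, so the firm shuts down and loses only its fixed cost.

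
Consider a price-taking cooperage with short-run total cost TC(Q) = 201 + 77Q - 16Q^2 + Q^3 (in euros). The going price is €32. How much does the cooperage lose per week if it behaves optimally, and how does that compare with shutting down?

Profit = -€39 at Q = 9

AVC = 77 - 16Q + Q^2; min AVC = €13 at Q = 8. Since P = €32 ≥ min AVC, the firm produces.
MC = 77 - 32Q + 3Q^2. Setting P = MC and taking the root on the rising branch gives Q* = 9.
TR = 32·9 = 288. TC = 201 + 126 = 327. Profit = 288 − 327 = -€39.
Shutting down would mean losing the fixed cost of €201, so operating at a loss of €39 is better by €162.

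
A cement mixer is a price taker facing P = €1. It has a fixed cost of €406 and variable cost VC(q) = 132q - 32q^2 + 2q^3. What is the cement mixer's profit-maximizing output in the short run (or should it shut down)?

Strip out fixed cost: VC = 132q - 32q^2 + 2q^3. Then AVC = 132 - 32q + 2q^2 and MC = 132 - 64q + 6q^2.
AVC hits its minimum where MC = AVC, at q = 8, giving min AVC = 132 - 32·8 + 2·8^2 = €4.
With P < min AVC (€1 < €4), every unit sold adds to the loss.
The firm minimizes its loss by shutting down and losing only its fixed cost of €406.

Shut down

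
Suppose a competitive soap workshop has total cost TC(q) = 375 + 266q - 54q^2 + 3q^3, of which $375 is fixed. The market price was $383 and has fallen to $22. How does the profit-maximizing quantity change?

Output falls from 13 to 0 (the firm shuts down)

MC = 266 - 108q + 9q^2; the shutdown threshold is min AVC = $23 (at q = 9).
With P = $383 above the shutdown price, P = MC gives q = 13.
At P = $22 < min AVC = $23, price no longer covers variable cost at any output, so the firm shuts down: q = 0.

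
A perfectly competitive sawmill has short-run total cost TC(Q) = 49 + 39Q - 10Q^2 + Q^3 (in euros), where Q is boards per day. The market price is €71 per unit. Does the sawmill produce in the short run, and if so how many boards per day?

Strip out fixed cost: VC = 39Q - 10Q^2 + Q^3. Then AVC = 39 - 10Q + Q^2 and MC = 39 - 20Q + 3Q^2.
The AVC parabola has its vertex at Q = 10/2 = 5, where AVC = 39 - 10·5 + 5^2 = €14.
Because €71 ≥ €14, revenue can cover variable cost; the firm operates.
Solving P = MC: -32 - 20Q + 3Q^2 = 0 ⇒ Q = -4/3 or 8. On the upward-sloping branch, Q* = 8.
Check: AVC at Q = 8 is €23 ≤ P, so revenue covers variable cost.
Profit = P·Q − TC = 71·8 − 233 = €335.

Produce at Q = 8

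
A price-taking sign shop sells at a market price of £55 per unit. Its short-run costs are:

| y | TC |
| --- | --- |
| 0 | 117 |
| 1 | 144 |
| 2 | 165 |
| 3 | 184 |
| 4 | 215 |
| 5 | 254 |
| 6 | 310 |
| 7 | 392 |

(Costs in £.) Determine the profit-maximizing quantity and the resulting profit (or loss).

y = 5; profit = £21

Profit at each row (π = 55y − TC): y=0: -117; y=1: -89; y=2: -55; y=3: -19; y=4: 5; y=5: 21; y=6: 20; y=7: -7.
Profit is maximized at y = 5. AVC there is 137/5 = £27.40 ≤ P, so producing beats shutting down (which would give -£117).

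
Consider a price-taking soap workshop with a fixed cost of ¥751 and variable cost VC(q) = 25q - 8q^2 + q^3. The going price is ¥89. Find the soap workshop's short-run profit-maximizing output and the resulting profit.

Profit = -¥239 at q = 8

AVC = 25 - 8q + q^2; min AVC = ¥9 at q = 4. Since P = ¥89 ≥ min AVC, the firm produces.
With MC = 25 - 16q + 3q^2, P = MC on the upward-sloping part at q* = 8.
TR = 89·8 = 712. TC = 751 + 200 = 951. Profit = 712 − 951 = -¥239.
By producing, the firm covers all variable cost plus ¥512 of fixed cost; shutting down would lose the full ¥751.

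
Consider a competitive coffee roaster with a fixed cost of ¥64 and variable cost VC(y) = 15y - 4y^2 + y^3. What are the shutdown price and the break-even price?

AVC = 15 - 4y + y^2; minimized at y = 2, giving min AVC = ¥11. That is the shutdown price.
ATC = 64/y + 15 - 4y + y^2. Setting dATC/dy = −64/y^2 − 4 + 2y = 0 gives y = 4 (since 2·4^3 − 4·4^2 = 64).
min ATC = 64/4 + 15 − 4·4 + 4^2 = ¥31. That is the break-even price.
Between these two prices the firm operates at a loss; above ¥31 it earns a profit.

Shutdown price = ¥11; break-even price = ¥31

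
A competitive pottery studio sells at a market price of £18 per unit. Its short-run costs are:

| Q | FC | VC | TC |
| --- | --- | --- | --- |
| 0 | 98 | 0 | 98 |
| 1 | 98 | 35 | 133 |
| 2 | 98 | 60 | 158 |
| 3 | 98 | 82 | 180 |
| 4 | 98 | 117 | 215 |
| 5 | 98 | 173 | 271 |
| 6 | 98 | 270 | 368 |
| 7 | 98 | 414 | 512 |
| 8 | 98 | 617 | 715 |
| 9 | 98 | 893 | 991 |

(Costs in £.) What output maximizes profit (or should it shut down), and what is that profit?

Profit at each row (π = 18Q − TC): Q=0: -98; Q=1: -115; Q=2: -122; Q=3: -126; Q=4: -143; Q=5: -181; Q=6: -260; Q=7: -386; Q=8: -571; Q=9: -829.
Profit is highest at Q = 0. Equivalently, the lowest AVC in the table is 82/3 ≈ £27.33 at Q = 3, and P = £18 falls below it — price never covers variable cost, so the firm shuts down and loses only its fixed cost.

Q = 0 (shut down); profit = -£98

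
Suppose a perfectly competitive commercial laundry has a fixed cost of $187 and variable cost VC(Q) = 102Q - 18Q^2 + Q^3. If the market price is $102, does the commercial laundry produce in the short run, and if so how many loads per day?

Produce at Q = 12

Variable cost is VC = 102Q - 18Q^2 + Q^3, so AVC = VC/Q = 102 - 18Q + Q^2 and MC = dTC/dQ = 102 - 36Q + 3Q^2.
AVC hits its minimum where MC = AVC, at Q = 9, giving min AVC = 102 - 18·9 + 9^2 = $21.
Since P = $102 ≥ min AVC = $21, price covers variable cost and the firm should produce.
Solving P = MC: -36Q + 3Q^2 = 0 ⇒ Q = 0 or 12. On the upward-sloping branch, Q* = 12.
Check: AVC at Q = 12 is $30 ≤ P, so revenue covers variable cost.
Profit = P·Q − TC = 102·12 − 547 = $677.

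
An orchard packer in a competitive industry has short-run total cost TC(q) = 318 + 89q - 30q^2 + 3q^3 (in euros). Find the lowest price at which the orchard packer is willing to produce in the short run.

The firm shuts down when price falls below the minimum of average variable cost. AVC = VC/q = 89 - 30q + 3q^2.
dAVC/dq = -30 + 6q = 0 gives q = 5. min AVC = 89 - 30·5 + 3·5^2 = 14.
So the shutdown price is €14.

€14 per unit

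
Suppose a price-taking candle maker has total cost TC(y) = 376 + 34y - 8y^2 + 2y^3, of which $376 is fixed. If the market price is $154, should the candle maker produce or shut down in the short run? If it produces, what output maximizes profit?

Strip out fixed cost: VC = 34y - 8y^2 + 2y^3. Then AVC = 34 - 8y + 2y^2 and MC = 34 - 16y + 6y^2.
The AVC parabola has its vertex at y = 8/4 = 2, where AVC = 34 - 8·2 + 2·2^2 = $26.
Since P = $154 ≥ min AVC = $26, price covers variable cost and the firm should produce.
Solving P = MC: -120 - 16y + 6y^2 = 0 ⇒ y = -10/3 or 6. On the upward-sloping branch, y* = 6.
Check: AVC at y = 6 is $58 ≤ P, so revenue covers variable cost.
Profit = P·y − TC = 154·6 − 724 = $200.

Produce at y = 6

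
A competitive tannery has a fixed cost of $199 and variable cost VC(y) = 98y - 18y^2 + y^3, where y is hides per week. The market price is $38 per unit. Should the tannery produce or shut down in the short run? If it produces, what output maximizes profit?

Produce at y = 10

From TC, MC = TC'(y) = 98 - 36y + 3y^2 and AVC = VC/y = 98 - 18y + y^2.
AVC is minimized where dAVC/dy = -18 + 2y = 0, at y = 9; min AVC = 98 - 18·9 + 9^2 = $17.
P = $38 exceeds min AVC = $17, so the firm stays open.
P = MC gives 60 - 36y + 3y^2 = 0, with roots 2 and 10. Take the larger (rising MC): y* = 10.
Check: AVC at y = 10 is $18 ≤ P, so revenue covers variable cost.
Profit = P·y − TC = 38·10 − 379 = $1.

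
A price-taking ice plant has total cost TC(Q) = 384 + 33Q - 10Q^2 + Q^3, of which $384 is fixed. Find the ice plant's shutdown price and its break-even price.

Shutdown price = min AVC. AVC = 33 - 10Q + Q^2, with vertex at Q = 5 and minimum $8.
ATC = 384/Q + 33 - 10Q + Q^2. Setting dATC/dQ = −384/Q^2 − 10 + 2Q = 0 gives Q = 8 (since 2·8^3 − 10·8^2 = 384).
min ATC = 384/8 + 33 − 10·8 + 8^2 = $65. That is the break-even price.
For $8 ≤ P < $65 the firm produces at a loss; below $8 it shuts down.

Shutdown price = $8; break-even price = $65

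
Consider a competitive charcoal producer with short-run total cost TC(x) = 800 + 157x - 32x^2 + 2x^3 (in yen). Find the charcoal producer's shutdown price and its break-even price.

Shutdown price = ¥29; break-even price = ¥117

AVC = 157 - 32x + 2x^2; minimized at x = 8, giving min AVC = ¥29. That is the shutdown price.
ATC = 800/x + 157 - 32x + 2x^2. Setting dATC/dx = −800/x^2 − 32 + 4x = 0 gives x = 10 (since 4·10^3 − 32·10^2 = 800).
min ATC = 800/10 + 157 − 32·10 + 2·10^2 = ¥117. That is the break-even price.
Between these two prices the firm operates at a loss; above ¥117 it earns a profit.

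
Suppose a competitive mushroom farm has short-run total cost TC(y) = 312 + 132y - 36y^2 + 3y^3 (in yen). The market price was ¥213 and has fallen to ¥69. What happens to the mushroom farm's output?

Output falls from 9 to 7

MC = 132 - 72y + 9y^2; the shutdown threshold is min AVC = ¥24 (at y = 6).
With P = ¥213 above the shutdown price, P = MC gives y = 9.
At P = ¥69 ≥ min AVC, set P = MC: y = 7. The firm stays open but cuts output.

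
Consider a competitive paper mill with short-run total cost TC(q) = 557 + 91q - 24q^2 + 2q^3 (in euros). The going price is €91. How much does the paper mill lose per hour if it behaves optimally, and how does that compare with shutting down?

AVC = 91 - 24q + 2q^2 has its minimum €19 at q = 6; price €91 clears that bar, so the firm operates.
MC = 91 - 48q + 6q^2. Setting P = MC and taking the root on the rising branch gives q* = 8.
TR = 91·8 = 728. TC = 557 + 216 = 773. Profit = 728 − 773 = -€45.
That loss of €45 beats the €557 the firm would lose by shutting down; producing recovers €512 of fixed cost.

Profit = -€45 at q = 8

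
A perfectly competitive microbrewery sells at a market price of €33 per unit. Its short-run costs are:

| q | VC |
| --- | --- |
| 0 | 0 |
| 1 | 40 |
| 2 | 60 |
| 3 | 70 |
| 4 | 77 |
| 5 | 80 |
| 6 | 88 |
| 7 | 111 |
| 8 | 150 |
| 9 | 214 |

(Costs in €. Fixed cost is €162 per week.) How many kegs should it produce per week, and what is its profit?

q = 7; profit = -€42

Tabulate TR − TC: q=0: -162; q=1: -169; q=2: -156; q=3: -133; q=4: -107; q=5: -77; q=6: -52; q=7: -42; q=8: -48; q=9: -79.
Profit is maximized at q = 7. AVC there is 111/7 = €15.86 ≤ P, so producing beats shutting down (which would give -€162).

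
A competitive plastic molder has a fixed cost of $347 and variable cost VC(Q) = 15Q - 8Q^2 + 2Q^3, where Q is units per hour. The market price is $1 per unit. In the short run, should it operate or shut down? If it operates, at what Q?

Shut down

From TC, MC = TC'(Q) = 15 - 16Q + 6Q^2 and AVC = VC/Q = 15 - 8Q + 2Q^2.
The AVC parabola has its vertex at Q = 8/4 = 2, where AVC = 15 - 8·2 + 2·2^2 = $7.
P = $1 lies below min AVC = $7; no output level covers variable cost.
Best response: produce nothing and absorb the $347 fixed cost.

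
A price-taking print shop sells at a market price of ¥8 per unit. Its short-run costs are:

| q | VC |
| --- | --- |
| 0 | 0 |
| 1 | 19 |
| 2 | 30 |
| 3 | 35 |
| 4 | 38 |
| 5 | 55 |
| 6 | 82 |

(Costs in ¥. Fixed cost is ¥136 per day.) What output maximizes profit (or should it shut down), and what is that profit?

Compute π = P·q − TC at each output: q=0: -136; q=1: -147; q=2: -150; q=3: -147; q=4: -142; q=5: -151; q=6: -170.
Profit is highest at q = 0. Equivalently, the lowest AVC in the table is 38/4 ≈ ¥9.50 at q = 4, and P = ¥8 falls below it — price never covers variable cost, so the firm shuts down and loses only its fixed cost.

q = 0 (shut down); profit = -¥136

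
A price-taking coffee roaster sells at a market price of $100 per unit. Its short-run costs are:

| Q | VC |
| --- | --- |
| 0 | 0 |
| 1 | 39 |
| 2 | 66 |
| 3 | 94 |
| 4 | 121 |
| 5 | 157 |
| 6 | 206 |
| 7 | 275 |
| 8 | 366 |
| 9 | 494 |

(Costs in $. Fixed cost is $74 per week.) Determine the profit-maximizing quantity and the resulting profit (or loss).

Q = 8; profit = $360

Tabulate TR − TC: Q=0: -74; Q=1: -13; Q=2: 60; Q=3: 132; Q=4: 205; Q=5: 269; Q=6: 320; Q=7: 351; Q=8: 360; Q=9: 332.
Profit is maximized at Q = 8. AVC there is 366/8 = $45.75 ≤ P, so producing beats shutting down (which would give -$74).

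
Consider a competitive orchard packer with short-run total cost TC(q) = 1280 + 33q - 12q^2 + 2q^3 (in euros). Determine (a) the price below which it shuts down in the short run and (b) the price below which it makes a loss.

Shutdown price = €15; break-even price = €225

Shutdown price = min AVC. AVC = 33 - 12q + 2q^2, with vertex at q = 3 and minimum €15.
ATC = 1280/q + 33 - 12q + 2q^2. Setting dATC/dq = −1280/q^2 − 12 + 4q = 0 gives q = 8 (since 4·8^3 − 12·8^2 = 1280).
min ATC = 1280/8 + 33 − 12·8 + 2·8^2 = €225. That is the break-even price.
For €15 ≤ P < €225 the firm produces at a loss; below €15 it shuts down.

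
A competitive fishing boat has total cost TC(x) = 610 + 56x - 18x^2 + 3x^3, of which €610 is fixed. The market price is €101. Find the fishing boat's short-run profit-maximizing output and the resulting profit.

Profit = -€310 at x = 5

AVC = 56 - 18x + 3x^2 has its minimum €29 at x = 3; price €101 clears that bar, so the firm operates.
With MC = 56 - 36x + 9x^2, P = MC on the upward-sloping part at x* = 5.
TR = 101·5 = 505. TC = 610 + 205 = 815. Profit = 505 − 815 = -€310.
That loss of €310 beats the €610 the firm would lose by shutting down; producing recovers €300 of fixed cost.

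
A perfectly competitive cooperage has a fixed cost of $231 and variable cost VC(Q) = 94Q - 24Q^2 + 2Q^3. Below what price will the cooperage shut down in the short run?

The firm shuts down when price falls below the minimum of average variable cost. AVC = VC/Q = 94 - 24Q + 2Q^2.
At the minimum of AVC, MC = AVC. MC = 94 - 48Q + 6Q^2; setting MC = AVC gives 4Q^2 - 24Q = 0, so Q = 6. min AVC = 22.
The firm shuts down for any P below $22.

$22 per unit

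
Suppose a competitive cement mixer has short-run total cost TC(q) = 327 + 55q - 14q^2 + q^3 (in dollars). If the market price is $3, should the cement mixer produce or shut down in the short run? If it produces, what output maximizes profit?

Variable cost is VC = 55q - 14q^2 + q^3, so AVC = VC/q = 55 - 14q + q^2 and MC = dTC/dq = 55 - 28q + 3q^2.
The AVC parabola has its vertex at q = 14/2 = 7, where AVC = 55 - 14·7 + 7^2 = $6.
With P < min AVC ($3 < $6), every unit sold adds to the loss.
The firm minimizes its loss by shutting down and losing only its fixed cost of $327.

Shut down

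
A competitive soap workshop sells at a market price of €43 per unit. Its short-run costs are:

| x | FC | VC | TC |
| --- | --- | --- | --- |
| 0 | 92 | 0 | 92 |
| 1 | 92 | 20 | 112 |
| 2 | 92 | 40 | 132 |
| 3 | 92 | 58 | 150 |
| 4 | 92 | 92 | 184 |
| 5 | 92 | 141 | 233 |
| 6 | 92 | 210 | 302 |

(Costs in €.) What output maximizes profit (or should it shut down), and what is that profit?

Tabulate TR − TC: x=0: -92; x=1: -69; x=2: -46; x=3: -21; x=4: -12; x=5: -18; x=6: -44.
Profit is maximized at x = 4. AVC there is 92/4 = €23 ≤ P, so producing beats shutting down (which would give -€92).

x = 4; profit = -€12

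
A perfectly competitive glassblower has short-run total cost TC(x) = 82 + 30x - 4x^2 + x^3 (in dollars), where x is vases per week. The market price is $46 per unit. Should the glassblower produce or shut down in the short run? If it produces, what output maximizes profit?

From TC, MC = TC'(x) = 30 - 8x + 3x^2 and AVC = VC/x = 30 - 4x + x^2.
AVC hits its minimum where MC = AVC, at x = 2, giving min AVC = 30 - 4·2 + 2^2 = $26.
Since P = $46 ≥ min AVC = $26, price covers variable cost and the firm should produce.
Solving P = MC: -16 - 8x + 3x^2 = 0 ⇒ x = -4/3 or 4. On the upward-sloping branch, x* = 4.
Check: AVC at x = 4 is $30 ≤ P, so revenue covers variable cost.
Profit = P·x − TC = 46·4 − 202 = -$18, a loss, but smaller than the $82 fixed cost the firm would lose by shutting down.

Produce at x = 4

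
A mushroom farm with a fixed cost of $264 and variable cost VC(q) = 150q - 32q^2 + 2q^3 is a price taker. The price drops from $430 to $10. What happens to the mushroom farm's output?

Output falls from 14 to 0 (the firm shuts down)

AVC = 150 - 32q + 2q^2, minimized at q = 8 where min AVC = $22. MC = 150 - 64q + 6q^2.
At P = $430 ≥ min AVC, set P = MC on the rising branch: q = 14.
At P = $10 < min AVC = $22, price no longer covers variable cost at any output, so the firm shuts down: q = 0.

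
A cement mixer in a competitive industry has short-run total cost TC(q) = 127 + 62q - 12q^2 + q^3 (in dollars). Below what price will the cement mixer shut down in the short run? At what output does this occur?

The shutdown price is the minimum of AVC. VC = 62q - 12q^2 + q^3, so AVC = 62 - 12q + q^2.
At the minimum of AVC, MC = AVC. MC = 62 - 24q + 3q^2; setting MC = AVC gives 2q^2 - 12q = 0, so q = 6. min AVC = 26.
So the shutdown price is $26.

$26 per unit, at q = 6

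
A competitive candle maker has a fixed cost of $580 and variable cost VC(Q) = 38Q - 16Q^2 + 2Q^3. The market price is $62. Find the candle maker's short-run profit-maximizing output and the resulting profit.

AVC = 38 - 16Q + 2Q^2; min AVC = $6 at Q = 4. Since P = $62 ≥ min AVC, the firm produces.
MC = 38 - 32Q + 6Q^2. Setting P = MC and taking the root on the rising branch gives Q* = 6.
TR = 62·6 = 372. TC = 580 + 84 = 664. Profit = 372 − 664 = -$292.
By producing, the firm covers all variable cost plus $288 of fixed cost; shutting down would lose the full $580.

Profit = -$292 at Q = 6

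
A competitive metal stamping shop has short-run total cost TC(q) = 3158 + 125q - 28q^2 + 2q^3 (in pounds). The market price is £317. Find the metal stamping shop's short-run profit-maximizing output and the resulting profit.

Profit = -£278 at q = 12

AVC = 125 - 28q + 2q^2 has its minimum £27 at q = 7; price £317 clears that bar, so the firm operates.
With MC = 125 - 56q + 6q^2, P = MC on the upward-sloping part at q* = 12.
TR = 317·12 = 3804. TC = 3158 + 924 = 4082. Profit = 3804 − 4082 = -£278.
That loss of £278 beats the £3158 the firm would lose by shutting down; producing recovers £2880 of fixed cost.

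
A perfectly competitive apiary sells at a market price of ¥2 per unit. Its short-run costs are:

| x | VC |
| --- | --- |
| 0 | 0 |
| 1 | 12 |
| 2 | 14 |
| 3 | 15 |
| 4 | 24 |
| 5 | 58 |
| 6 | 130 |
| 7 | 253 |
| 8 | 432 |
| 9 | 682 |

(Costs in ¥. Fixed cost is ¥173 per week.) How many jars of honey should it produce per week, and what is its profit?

x = 0 (shut down); profit = -¥173

Compute π = P·x − TC at each output: x=0: -173; x=1: -183; x=2: -183; x=3: -182; x=4: -189; x=5: -221; x=6: -291; x=7: -412; x=8: -589; x=9: -837.
Profit is highest at x = 0. Equivalently, the lowest AVC in the table is 15/3 ≈ ¥5 at x = 3, and P = ¥2 falls below it — price never covers variable cost, so the firm shuts down and loses only its fixed cost.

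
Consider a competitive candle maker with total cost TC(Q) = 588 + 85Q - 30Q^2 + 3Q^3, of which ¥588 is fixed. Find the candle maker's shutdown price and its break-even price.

AVC = 85 - 30Q + 3Q^2; minimized at Q = 5, giving min AVC = ¥10. That is the shutdown price.
ATC = 588/Q + 85 - 30Q + 3Q^2. Setting dATC/dQ = −588/Q^2 − 30 + 6Q = 0 gives Q = 7 (since 6·7^3 − 30·7^2 = 588).
min ATC = 588/7 + 85 − 30·7 + 3·7^2 = ¥106. That is the break-even price.
For ¥10 ≤ P < ¥106 the firm produces at a loss; below ¥10 it shuts down.

Shutdown price = ¥10; break-even price = ¥106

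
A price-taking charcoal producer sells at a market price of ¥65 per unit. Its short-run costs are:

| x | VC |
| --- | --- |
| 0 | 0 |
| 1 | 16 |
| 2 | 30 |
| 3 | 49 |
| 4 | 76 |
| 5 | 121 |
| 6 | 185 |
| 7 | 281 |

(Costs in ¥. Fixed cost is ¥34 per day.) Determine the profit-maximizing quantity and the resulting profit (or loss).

x = 6; profit = ¥171

Compute π = P·x − TC at each output: x=0: -34; x=1: 15; x=2: 66; x=3: 112; x=4: 150; x=5: 170; x=6: 171; x=7: 140.
Profit is maximized at x = 6. AVC there is 185/6 = ¥30.83 ≤ P, so producing beats shutting down (which would give -¥34).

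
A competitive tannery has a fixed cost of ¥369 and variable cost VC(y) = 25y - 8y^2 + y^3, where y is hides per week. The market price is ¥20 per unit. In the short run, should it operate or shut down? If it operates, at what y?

Variable cost is VC = 25y - 8y^2 + y^3, so AVC = VC/y = 25 - 8y + y^2 and MC = dTC/dy = 25 - 16y + 3y^2.
AVC is minimized where dAVC/dy = -8 + 2y = 0, at y = 4; min AVC = 25 - 8·4 + 4^2 = ¥9.
P = ¥20 exceeds min AVC = ¥9, so the firm stays open.
Set P = MC: 20 = 25 - 16y + 3y^2 → 5 - 16y + 3y^2 = 0. The roots are y = 1/3 and y = 5; the profit-maximizing output is on the rising part of MC, so y* = 5.
Check: AVC at y = 5 is ¥10 ≤ P, so revenue covers variable cost.
Profit = P·y − TC = 20·5 − 419 = -¥319, a loss, but smaller than the ¥369 fixed cost the firm would lose by shutting down.

Produce at y = 5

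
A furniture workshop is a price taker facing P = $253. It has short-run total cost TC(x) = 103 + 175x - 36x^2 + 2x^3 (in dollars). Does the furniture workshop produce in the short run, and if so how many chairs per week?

Produce at x = 13

Strip out fixed cost: VC = 175x - 36x^2 + 2x^3. Then AVC = 175 - 36x + 2x^2 and MC = 175 - 72x + 6x^2.
AVC is minimized where dAVC/dx = -36 + 4x = 0, at x = 9; min AVC = 175 - 36·9 + 2·9^2 = $13.
P = $253 exceeds min AVC = $13, so the firm stays open.
P = MC gives -78 - 72x + 6x^2 = 0, with roots -1 and 13. Take the larger (rising MC): x* = 13.
Check: AVC at x = 13 is $45 ≤ P, so revenue covers variable cost.
Profit = P·x − TC = 253·13 − 688 = $2601.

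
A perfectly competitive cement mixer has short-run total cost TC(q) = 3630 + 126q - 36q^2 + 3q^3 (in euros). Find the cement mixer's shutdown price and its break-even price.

AVC = 126 - 36q + 3q^2; minimized at q = 6, giving min AVC = €18. That is the shutdown price.
ATC = 3630/q + 126 - 36q + 3q^2. Setting dATC/dq = −3630/q^2 − 36 + 6q = 0 gives q = 11 (since 6·11^3 − 36·11^2 = 3630).
min ATC = 3630/11 + 126 − 36·11 + 3·11^2 = €423. That is the break-even price.
Between these two prices the firm operates at a loss; above €423 it earns a profit.

Shutdown price = €18; break-even price = €423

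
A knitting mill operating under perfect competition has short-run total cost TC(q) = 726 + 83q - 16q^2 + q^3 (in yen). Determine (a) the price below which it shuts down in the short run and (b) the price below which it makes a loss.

Shutdown price = ¥19; break-even price = ¥94

AVC = 83 - 16q + q^2; minimized at q = 8, giving min AVC = ¥19. That is the shutdown price.
ATC = 726/q + 83 - 16q + q^2. Setting dATC/dq = −726/q^2 − 16 + 2q = 0 gives q = 11 (since 2·11^3 − 16·11^2 = 726).
min ATC = 726/11 + 83 − 16·11 + 11^2 = ¥94. That is the break-even price.
Between these two prices the firm operates at a loss; above ¥94 it earns a profit.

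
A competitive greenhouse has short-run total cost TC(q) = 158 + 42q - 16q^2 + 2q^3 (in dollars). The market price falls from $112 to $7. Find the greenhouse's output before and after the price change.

MC = 42 - 32q + 6q^2; the shutdown threshold is min AVC = $10 (at q = 4).
At P = $112 ≥ min AVC, set P = MC on the rising branch: q = 7.
At P = $7 < min AVC = $10, price no longer covers variable cost at any output, so the firm shuts down: q = 0.

Output falls from 7 to 0 (the firm shuts down)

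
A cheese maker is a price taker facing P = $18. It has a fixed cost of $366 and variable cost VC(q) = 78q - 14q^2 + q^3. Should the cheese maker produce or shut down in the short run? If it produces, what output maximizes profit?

Shut down

Strip out fixed cost: VC = 78q - 14q^2 + q^3. Then AVC = 78 - 14q + q^2 and MC = 78 - 28q + 3q^2.
The AVC parabola has its vertex at q = 14/2 = 7, where AVC = 78 - 14·7 + 7^2 = $29.
Since P = $18 < min AVC = $29, price fails to cover variable cost at any output.
Best response: produce nothing and absorb the $366 fixed cost.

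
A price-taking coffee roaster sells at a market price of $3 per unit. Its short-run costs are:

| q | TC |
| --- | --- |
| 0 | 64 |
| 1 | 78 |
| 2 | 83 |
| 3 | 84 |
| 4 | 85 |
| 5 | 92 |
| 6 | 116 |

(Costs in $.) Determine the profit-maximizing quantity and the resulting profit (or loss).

q = 0 (shut down); profit = -$64

Tabulate TR − TC: q=0: -64; q=1: -75; q=2: -77; q=3: -75; q=4: -73; q=5: -77; q=6: -98.
Profit is highest at q = 0. Equivalently, the lowest AVC in the table is 21/4 ≈ $5.25 at q = 4, and P = $3 falls below it — price never covers variable cost, so the firm shuts down and loses only its fixed cost.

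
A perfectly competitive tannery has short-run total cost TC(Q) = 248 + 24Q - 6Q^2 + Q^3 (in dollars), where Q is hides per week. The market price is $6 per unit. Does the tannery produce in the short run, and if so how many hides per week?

Shut down

From TC, MC = TC'(Q) = 24 - 12Q + 3Q^2 and AVC = VC/Q = 24 - 6Q + Q^2.
AVC is minimized where dAVC/dQ = -6 + 2Q = 0, at Q = 3; min AVC = 24 - 6·3 + 3^2 = $15.
With P < min AVC ($6 < $15), every unit sold adds to the loss.
Best response: produce nothing and absorb the $248 fixed cost.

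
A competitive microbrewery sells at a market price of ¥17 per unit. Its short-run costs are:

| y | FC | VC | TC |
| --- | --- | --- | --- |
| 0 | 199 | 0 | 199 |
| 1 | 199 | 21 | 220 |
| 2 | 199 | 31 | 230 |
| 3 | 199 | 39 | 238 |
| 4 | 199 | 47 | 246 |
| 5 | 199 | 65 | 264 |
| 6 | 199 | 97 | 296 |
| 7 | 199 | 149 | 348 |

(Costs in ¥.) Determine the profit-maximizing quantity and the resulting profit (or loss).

Compute π = P·y − TC at each output: y=0: -199; y=1: -203; y=2: -196; y=3: -187; y=4: -178; y=5: -179; y=6: -194; y=7: -229.
Profit is maximized at y = 4. AVC there is 47/4 = ¥11.75 ≤ P, so producing beats shutting down (which would give -¥199).

y = 4; profit = -¥178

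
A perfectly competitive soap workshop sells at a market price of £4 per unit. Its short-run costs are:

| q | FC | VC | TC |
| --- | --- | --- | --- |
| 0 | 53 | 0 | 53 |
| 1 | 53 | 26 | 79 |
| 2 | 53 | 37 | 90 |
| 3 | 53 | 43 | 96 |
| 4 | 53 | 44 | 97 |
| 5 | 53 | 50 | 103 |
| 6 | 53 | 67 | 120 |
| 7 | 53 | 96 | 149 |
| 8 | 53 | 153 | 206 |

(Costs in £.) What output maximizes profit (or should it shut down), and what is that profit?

q = 0 (shut down); profit = -£53

Profit at each row (π = 4q − TC): q=0: -53; q=1: -75; q=2: -82; q=3: -84; q=4: -81; q=5: -83; q=6: -96; q=7: -121; q=8: -174.
Profit is highest at q = 0. Equivalently, the lowest AVC in the table is 50/5 ≈ £10 at q = 5, and P = £4 falls below it — price never covers variable cost, so the firm shuts down and loses only its fixed cost.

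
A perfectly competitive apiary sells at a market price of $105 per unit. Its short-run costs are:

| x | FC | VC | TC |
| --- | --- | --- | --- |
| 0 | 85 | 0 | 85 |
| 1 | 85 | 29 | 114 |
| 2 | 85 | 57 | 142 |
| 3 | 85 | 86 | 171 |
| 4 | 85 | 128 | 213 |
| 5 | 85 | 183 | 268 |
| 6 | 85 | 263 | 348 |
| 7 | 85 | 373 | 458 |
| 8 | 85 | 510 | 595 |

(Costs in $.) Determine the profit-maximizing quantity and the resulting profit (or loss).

x = 6; profit = $282

Profit at each row (π = 105x − TC): x=0: -85; x=1: -9; x=2: 68; x=3: 144; x=4: 207; x=5: 257; x=6: 282; x=7: 277; x=8: 245.
Profit is maximized at x = 6. AVC there is 263/6 = $43.83 ≤ P, so producing beats shutting down (which would give -$85).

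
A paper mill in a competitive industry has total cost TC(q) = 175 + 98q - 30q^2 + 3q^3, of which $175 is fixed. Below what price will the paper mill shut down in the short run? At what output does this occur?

$23 per unit, at q = 5

Short-run supply begins at min AVC. From VC = 98q - 30q^2 + 3q^3, AVC = 98 - 30q + 3q^2.
dAVC/dq = -30 + 6q = 0 gives q = 5. min AVC = 98 - 30·5 + 3·5^2 = 23.
For P < $23 the firm produces nothing.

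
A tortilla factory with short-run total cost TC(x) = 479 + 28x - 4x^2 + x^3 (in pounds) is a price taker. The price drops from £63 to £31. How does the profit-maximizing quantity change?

Output falls from 5 to 3

AVC = 28 - 4x + x^2, minimized at x = 2 where min AVC = £24. MC = 28 - 8x + 3x^2.
At P = £63 ≥ min AVC, set P = MC on the rising branch: x = 5.
At P = £31 ≥ min AVC, set P = MC: x = 3. The firm stays open but cuts output.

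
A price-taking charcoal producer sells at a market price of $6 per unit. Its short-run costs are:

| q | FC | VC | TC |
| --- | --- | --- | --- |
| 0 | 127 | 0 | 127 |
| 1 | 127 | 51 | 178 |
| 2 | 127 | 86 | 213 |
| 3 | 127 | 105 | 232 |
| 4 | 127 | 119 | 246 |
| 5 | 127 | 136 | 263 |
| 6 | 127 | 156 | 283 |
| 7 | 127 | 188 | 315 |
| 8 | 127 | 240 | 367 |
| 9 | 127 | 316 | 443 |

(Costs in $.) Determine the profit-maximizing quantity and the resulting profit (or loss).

q = 0 (shut down); profit = -$127

Compute π = P·q − TC at each output: q=0: -127; q=1: -172; q=2: -201; q=3: -214; q=4: -222; q=5: -233; q=6: -247; q=7: -273; q=8: -319; q=9: -389.
Profit is highest at q = 0. Equivalently, the lowest AVC in the table is 156/6 ≈ $26 at q = 6, and P = $6 falls below it — price never covers variable cost, so the firm shuts down and loses only its fixed cost.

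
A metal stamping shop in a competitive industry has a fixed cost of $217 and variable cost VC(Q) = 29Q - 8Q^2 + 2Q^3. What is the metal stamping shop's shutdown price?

The firm shuts down when price falls below the minimum of average variable cost. AVC = VC/Q = 29 - 8Q + 2Q^2.
dAVC/dQ = -8 + 4Q = 0 gives Q = 2. min AVC = 29 - 8·2 + 2·2^2 = 21.
For P < $21 the firm produces nothing.

$21 per unit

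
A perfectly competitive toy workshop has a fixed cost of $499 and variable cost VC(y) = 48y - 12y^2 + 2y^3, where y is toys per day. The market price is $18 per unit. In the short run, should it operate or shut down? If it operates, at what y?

Strip out fixed cost: VC = 48y - 12y^2 + 2y^3. Then AVC = 48 - 12y + 2y^2 and MC = 48 - 24y + 6y^2.
AVC hits its minimum where MC = AVC, at y = 3, giving min AVC = 48 - 12·3 + 2·3^2 = $30.
With P < min AVC ($18 < $30), every unit sold adds to the loss.
Best response: produce nothing and absorb the $499 fixed cost.

Shut down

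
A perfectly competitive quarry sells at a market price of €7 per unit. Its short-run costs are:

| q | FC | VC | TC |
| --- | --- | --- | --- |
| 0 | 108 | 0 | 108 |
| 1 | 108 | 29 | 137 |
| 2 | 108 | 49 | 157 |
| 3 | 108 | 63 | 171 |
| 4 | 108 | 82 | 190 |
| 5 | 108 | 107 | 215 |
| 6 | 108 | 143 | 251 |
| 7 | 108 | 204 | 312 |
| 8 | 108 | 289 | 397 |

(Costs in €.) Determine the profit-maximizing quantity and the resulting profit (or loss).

Profit at each row (π = 7q − TC): q=0: -108; q=1: -130; q=2: -143; q=3: -150; q=4: -162; q=5: -180; q=6: -209; q=7: -263; q=8: -341.
Profit is highest at q = 0. Equivalently, the lowest AVC in the table is 82/4 ≈ €20.50 at q = 4, and P = €7 falls below it — price never covers variable cost, so the firm shuts down and loses only its fixed cost.

q = 0 (shut down); profit = -€108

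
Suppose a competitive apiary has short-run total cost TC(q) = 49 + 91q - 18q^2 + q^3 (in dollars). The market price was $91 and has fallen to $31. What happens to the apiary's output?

AVC = 91 - 18q + q^2, minimized at q = 9 where min AVC = $10. MC = 91 - 36q + 3q^2.
With P = $91 above the shutdown price, P = MC gives q = 12.
At P = $31 ≥ min AVC, set P = MC: q = 10. The firm stays open but cuts output.

Output falls from 12 to 10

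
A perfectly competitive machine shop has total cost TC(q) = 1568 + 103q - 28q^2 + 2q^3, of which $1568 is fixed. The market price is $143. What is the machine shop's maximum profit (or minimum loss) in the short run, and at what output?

Profit = -$368 at q = 10

AVC = 103 - 28q + 2q^2; min AVC = $5 at q = 7. Since P = $143 ≥ min AVC, the firm produces.
With MC = 103 - 56q + 6q^2, P = MC on the upward-sloping part at q* = 10.
TR = 143·10 = 1430. TC = 1568 + 230 = 1798. Profit = 1430 − 1798 = -$368.
That loss of $368 beats the $1568 the firm would lose by shutting down; producing recovers $1200 of fixed cost.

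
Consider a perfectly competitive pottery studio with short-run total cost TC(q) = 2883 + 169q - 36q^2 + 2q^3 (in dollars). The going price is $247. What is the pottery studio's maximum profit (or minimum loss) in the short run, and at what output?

AVC = 169 - 36q + 2q^2 has its minimum $7 at q = 9; price $247 clears that bar, so the firm operates.
MC = 169 - 72q + 6q^2. Setting P = MC and taking the root on the rising branch gives q* = 13.
TR = 247·13 = 3211. TC = 2883 + 507 = 3390. Profit = 3211 − 3390 = -$179.
That loss of $179 beats the $2883 the firm would lose by shutting down; producing recovers $2704 of fixed cost.

Profit = -$179 at q = 13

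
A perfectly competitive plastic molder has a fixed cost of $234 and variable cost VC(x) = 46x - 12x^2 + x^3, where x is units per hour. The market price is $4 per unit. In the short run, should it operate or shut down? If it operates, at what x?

Shut down

Strip out fixed cost: VC = 46x - 12x^2 + x^3. Then AVC = 46 - 12x + x^2 and MC = 46 - 24x + 3x^2.
AVC is minimized where dAVC/dx = -12 + 2x = 0, at x = 6; min AVC = 46 - 12·6 + 6^2 = $10.
Since P = $4 < min AVC = $10, price fails to cover variable cost at any output.
Best response: produce nothing and absorb the $234 fixed cost.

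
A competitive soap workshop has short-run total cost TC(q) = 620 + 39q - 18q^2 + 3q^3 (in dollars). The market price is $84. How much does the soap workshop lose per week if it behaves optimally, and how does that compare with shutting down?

Profit = -$320 at q = 5

AVC = 39 - 18q + 3q^2; min AVC = $12 at q = 3. Since P = $84 ≥ min AVC, the firm produces.
With MC = 39 - 36q + 9q^2, P = MC on the upward-sloping part at q* = 5.
TR = 84·5 = 420. TC = 620 + 120 = 740. Profit = 420 − 740 = -$320.
By producing, the firm covers all variable cost plus $300 of fixed cost; shutting down would lose the full $620.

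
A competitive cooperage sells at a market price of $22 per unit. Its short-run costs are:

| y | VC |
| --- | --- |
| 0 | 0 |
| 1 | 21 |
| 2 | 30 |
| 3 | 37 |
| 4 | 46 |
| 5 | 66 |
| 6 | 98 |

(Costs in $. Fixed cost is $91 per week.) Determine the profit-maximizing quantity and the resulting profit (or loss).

Profit at each row (π = 22y − TC): y=0: -91; y=1: -90; y=2: -77; y=3: -62; y=4: -49; y=5: -47; y=6: -57.
Profit is maximized at y = 5. AVC there is 66/5 = $13.20 ≤ P, so producing beats shutting down (which would give -$91).

y = 5; profit = -$47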